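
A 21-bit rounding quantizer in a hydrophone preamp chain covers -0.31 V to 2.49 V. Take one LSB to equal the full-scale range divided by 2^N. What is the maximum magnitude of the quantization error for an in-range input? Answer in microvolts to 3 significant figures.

Full-scale range = 2.49 V − (-0.31 V) = 2.8 V.
One LSB is 2.8 V / 2097152 = 1.3351 µV.
|e|_max = LSB/2 = 0.668 µV.

0.668 µV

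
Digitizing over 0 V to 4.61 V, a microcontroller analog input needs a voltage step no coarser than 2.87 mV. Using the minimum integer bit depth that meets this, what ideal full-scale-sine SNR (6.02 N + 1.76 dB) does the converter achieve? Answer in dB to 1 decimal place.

Span = 4.61 V.
Required number of levels: 4.61/2.87 mV = 1606.3; smallest N with 2^N ≥ that is 11.
Ideal SNR at N = 11: 6.02·11 + 1.76 = 68.0 dB.

68.0 dB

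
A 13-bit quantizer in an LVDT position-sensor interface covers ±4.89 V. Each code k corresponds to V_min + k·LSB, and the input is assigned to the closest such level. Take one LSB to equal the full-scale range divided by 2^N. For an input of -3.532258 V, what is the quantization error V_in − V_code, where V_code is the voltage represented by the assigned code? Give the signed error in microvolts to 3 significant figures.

+337 µV

The full-scale span is 4.89 − (-4.89) = 9.78 V. LSB = 9.78 V / 2^13 ≈ 1.194 mV.
Position in LSBs: (-3.532258 − (-4.89)) × 8192/9.78 = 1137.2825; rounding gives k = 1137.
V_code = -4.89 + (1137/8192) × 9.78 = -3.532595215 V.
Error = V_in − V_code = -3.532258 − (-3.532595215) = +337 µV.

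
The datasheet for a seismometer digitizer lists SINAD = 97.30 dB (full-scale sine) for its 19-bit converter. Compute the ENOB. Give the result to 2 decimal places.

(97.30 − 1.76) / 6.02 = 95.54/6.02 = 15.8704 effective bits.

15.87 bits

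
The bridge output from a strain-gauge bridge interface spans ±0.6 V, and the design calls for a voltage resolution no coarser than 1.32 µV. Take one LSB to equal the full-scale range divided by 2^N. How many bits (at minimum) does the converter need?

Full-scale range = 0.6 V − (-0.6 V) = 1.2 V.
Need 2^N ≥ 1.2 V / 1.32 µV = 909100 → N_min = 20.

20 bits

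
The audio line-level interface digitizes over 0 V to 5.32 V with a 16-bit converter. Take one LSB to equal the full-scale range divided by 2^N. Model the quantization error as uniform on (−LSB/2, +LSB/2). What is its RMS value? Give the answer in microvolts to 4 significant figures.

23.43 µV

V_FS = 5.32 V.
Step size = 5.32/65536 V = 81.1768 µV.
RMS of a uniform error over width LSB is LSB/√12 = 23.43 µV.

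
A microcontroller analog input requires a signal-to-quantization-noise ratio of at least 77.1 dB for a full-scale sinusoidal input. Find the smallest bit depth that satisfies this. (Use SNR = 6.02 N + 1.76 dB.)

13 bits

Solving 6.02 N ≥ 77.1 − 1.76: N ≥ 12.515. Round up → N = 13.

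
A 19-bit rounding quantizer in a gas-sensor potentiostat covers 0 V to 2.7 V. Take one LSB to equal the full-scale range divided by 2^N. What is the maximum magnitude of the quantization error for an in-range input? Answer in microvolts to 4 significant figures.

2.575 µV

V_FS = 2.7 V.
Step size = 2.7/524288 V = 5.14984 µV.
|e|_max = LSB/2 = 2.575 µV.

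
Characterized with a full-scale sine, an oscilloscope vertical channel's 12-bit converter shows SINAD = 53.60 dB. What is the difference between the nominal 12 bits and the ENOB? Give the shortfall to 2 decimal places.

Effective bits = (53.60 − 1.76)/6.02 = 8.6113.
12 − 8.6113 = 3.39 bits below nominal.

3.39 bits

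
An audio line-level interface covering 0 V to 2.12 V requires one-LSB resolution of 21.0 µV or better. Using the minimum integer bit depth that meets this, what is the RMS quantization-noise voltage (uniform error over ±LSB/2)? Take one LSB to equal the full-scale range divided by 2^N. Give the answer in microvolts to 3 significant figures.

V_FS = 2.12 V.
Levels needed ≥ 2.12/21.0 µV = 101000. 2^17 = 131072 suffices, so N_min = 17.
Step size = 2.12/131072 V = 16.174 µV.
RMS noise = LSB/√12 = 4.67 µV.

4.67 µV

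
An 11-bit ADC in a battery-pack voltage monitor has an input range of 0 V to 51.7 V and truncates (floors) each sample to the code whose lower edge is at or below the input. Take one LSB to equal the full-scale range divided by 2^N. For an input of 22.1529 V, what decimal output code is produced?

877

Range is 51.7 V. LSB = 51.7 V / 2^11 ≈ 25.24 mV.
V_in − V_min = 22.1529 − (0) = 22.1529 V.
Divide by LSB: 22.1529 × 2048/51.7 = 877.5462.
Truncating gives code 877.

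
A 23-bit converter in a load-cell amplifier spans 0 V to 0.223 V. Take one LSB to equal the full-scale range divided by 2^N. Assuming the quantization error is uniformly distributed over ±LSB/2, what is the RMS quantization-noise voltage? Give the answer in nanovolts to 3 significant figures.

V_FS = 0.223 V.
LSB = 0.223 V / 2^23 = 26.584 nV.
V_rms = LSB/√12 = 26.584 nV / √12 = 7.67 nV.

7.67 nV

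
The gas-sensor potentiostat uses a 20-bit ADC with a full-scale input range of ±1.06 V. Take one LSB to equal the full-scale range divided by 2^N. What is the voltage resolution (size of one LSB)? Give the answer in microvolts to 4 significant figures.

2.022 µV

Span: 1.06 V − (-1.06 V) = 2.12 V.
There are 2^20 = 1048576 steps.
Step size = 2.12/1048576 V = 2.022 µV.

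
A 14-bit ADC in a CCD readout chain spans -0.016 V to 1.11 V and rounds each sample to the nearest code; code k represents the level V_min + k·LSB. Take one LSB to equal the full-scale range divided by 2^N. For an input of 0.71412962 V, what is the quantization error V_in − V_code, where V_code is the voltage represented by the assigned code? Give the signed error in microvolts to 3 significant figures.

Full-scale range = 1.11 V − (-0.016 V) = 1.126 V. LSB = 1.126 V / 2^14 ≈ 68.73 µV.
(V_in − V_min)/LSB = (0.71412962 − (-0.016)) × 16384/1.126 = 10623.8399 → nearest code k = 10624.
Reconstructed level: -0.016 + 10624 × 1.126/16384 V = 0.71414062500 V.
Error = V_in − V_code = 0.71412962 − (0.71414062500) = −11.0 µV.

−11.0 µV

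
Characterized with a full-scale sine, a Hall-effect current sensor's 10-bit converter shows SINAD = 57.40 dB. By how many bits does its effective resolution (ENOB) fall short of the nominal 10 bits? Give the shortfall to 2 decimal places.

ENOB = (SINAD − 1.76)/6.02 = (57.40 − 1.76)/6.02 = 9.2425 bits.
Lost resolution: 10 − 9.2425 = 0.7575 bits.

0.76 bits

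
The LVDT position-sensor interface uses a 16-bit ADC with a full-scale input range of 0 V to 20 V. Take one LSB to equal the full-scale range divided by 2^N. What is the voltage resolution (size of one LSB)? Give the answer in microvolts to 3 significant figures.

Range is 20 V.
There are 2^16 = 65536 steps.
LSB = 20 V / 2^16 = 305 µV.

305 µV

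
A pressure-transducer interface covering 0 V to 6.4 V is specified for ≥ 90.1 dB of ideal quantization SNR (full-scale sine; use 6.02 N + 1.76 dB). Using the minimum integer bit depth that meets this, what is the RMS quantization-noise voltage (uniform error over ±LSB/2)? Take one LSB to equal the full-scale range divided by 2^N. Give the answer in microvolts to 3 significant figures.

Span = 6.4 V.
Solving 6.02 N ≥ 90.1 − 1.76: N ≥ 14.674. Round up → N = 15.
LSB = 6.4 V / 2^15 = 195.31 µV.
σ_q = LSB/√12 = 195.31 µV/3.4641 = 56.4 µV.

56.4 µV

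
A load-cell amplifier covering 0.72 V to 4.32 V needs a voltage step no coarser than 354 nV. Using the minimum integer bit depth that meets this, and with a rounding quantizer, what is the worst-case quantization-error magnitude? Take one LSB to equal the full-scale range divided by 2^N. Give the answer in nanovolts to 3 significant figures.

107 nV

Full-scale range = 4.32 V − (0.72 V) = 3.6 V.
Levels needed ≥ 3.6/354 nV = 1.017e7. 2^24 = 16777216 suffices, so N_min = 24.
LSB = 3.6 V / 2^24 = 214.58 nV.
Max error for round-to-nearest is LSB/2 = 107 nV.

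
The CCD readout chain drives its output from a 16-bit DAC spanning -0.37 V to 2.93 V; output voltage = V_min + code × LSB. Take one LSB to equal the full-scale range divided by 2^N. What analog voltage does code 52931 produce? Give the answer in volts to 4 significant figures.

2.295 V

Full-scale range = 2.93 V − (-0.37 V) = 3.3 V. LSB = 3.3 V / 2^16.
Output = V_min + (52931/65536) × range = -0.37 + 0.807663 × 3.3 V
      = -0.37 V + 2.66529 V = 2.29529 V.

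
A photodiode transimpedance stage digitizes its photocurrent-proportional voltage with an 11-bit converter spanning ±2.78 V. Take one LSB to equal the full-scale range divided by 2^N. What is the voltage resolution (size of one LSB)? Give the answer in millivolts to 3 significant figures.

Full-scale range = 2.78 V − (-2.78 V) = 5.56 V.
Number of codes = 2^11 = 2048.
One LSB is 5.56 V / 2048 = 2.71 mV.

2.71 mV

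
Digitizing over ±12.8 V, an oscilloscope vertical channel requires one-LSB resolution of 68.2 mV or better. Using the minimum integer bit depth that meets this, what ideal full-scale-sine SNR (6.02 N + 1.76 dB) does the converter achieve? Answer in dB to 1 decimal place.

Span: 12.8 V − (-12.8 V) = 25.6 V.
Need 2^N ≥ 25.6 V / 68.2 mV = 375.4 → N_min = 9.
6.02(9) + 1.76 = 55.94 dB.

55.9 dB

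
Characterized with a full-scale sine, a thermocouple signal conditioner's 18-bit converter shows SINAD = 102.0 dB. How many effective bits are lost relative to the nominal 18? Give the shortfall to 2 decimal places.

ENOB = (SINAD − 1.76)/6.02 = (102.0 − 1.76)/6.02 = 16.6512 bits.
Shortfall = 18 − 16.6512 = 1.3488 bits.

1.35 bits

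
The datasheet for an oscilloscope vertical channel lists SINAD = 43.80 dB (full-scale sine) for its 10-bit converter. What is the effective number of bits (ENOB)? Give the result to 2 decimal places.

Inverting SNR = 6.02 N + 1.76: N_eff = (43.80 − 1.76)/6.02 = 6.9834.

6.98 bits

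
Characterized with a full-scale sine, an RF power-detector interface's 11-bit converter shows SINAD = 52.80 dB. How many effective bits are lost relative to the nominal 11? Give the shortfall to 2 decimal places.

2.52 bits

N_eff = (52.80 − 1.76)/6.02 = 8.4784 bits.
11 − 8.4784 = 2.52 bits below nominal.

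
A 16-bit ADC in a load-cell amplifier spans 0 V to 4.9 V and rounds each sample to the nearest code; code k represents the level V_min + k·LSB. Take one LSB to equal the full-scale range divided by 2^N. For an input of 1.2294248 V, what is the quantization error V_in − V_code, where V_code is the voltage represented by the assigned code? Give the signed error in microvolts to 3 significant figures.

Span = 4.9 V. LSB = 4.9 V / 2^16 ≈ 74.77 µV.
Position in LSBs: (1.2294248 − (0)) × 65536/4.9 = 16443.1803; rounding gives k = 16443.
Reconstructed level: 0 + 16443 × 4.9/65536 V = 1.2294113159 V.
e = 1.2294248 − (1.2294113159) = +13.5 µV.

+13.5 µV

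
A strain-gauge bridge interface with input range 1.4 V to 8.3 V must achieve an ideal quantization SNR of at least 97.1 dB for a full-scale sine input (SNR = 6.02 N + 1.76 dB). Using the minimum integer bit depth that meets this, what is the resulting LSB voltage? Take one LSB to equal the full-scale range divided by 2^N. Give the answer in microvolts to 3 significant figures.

105 µV

Range = 8.3 − (1.4) = 6.9 V.
Required N = ⌈(97.1 − 1.76)/6.02⌉ = ⌈15.837⌉ = 16.
LSB = 6.9 V / 2^16 = 105 µV.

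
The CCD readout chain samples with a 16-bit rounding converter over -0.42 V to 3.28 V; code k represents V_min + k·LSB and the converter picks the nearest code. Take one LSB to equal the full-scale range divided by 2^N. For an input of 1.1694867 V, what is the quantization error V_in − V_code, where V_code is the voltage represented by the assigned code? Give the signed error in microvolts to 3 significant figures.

−18.3 µV

Range = 3.28 − (-0.42) = 3.7 V. LSB = 3.7 V / 2^16 ≈ 56.46 µV.
(1.1694867 − (-0.42)) / LSB = 1.5894867 × 65536/3.7 = 28153.6758. Nearest integer: k = 28154.
V_code = V_min + k × range/2^16 = -0.42 + 28154 × 3.7/65536 = 1.1695050049 V.
V_in − V_code = 1.1694867 − (1.1695050049) = −18.3 µV.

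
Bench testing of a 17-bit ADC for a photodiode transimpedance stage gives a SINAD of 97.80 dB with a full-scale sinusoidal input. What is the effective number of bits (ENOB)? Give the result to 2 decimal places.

15.95 bits

(97.80 − 1.76) / 6.02 = 96.04/6.02 = 15.9535 effective bits.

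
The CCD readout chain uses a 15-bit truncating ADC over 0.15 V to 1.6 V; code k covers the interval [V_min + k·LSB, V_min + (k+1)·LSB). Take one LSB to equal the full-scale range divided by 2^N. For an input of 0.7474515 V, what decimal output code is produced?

Full-scale range = 1.6 V − (0.15 V) = 1.45 V. LSB = 1.45 V / 2^15 ≈ 44.25 µV.
code = ⌊(V_in − V_min)/LSB⌋ = ⌊(V_in − V_min) × 2^15 / range⌋
     = ⌊(0.7474515 − (0.15)) × 32768 / 1.45⌋ = ⌊0.5974515 × 32768/1.45⌋
     = ⌊13501.580⌋ = 13501.

13501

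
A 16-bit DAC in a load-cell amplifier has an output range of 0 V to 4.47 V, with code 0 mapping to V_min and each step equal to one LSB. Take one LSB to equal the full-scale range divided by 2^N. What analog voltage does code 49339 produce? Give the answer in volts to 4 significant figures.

3.365 V

Span = 4.47 V. LSB = 4.47 V / 2^16.
V_out = 0 + 49339 × (4.47/65536) V
      = 0 V + 3.36525 V = 3.36525 V.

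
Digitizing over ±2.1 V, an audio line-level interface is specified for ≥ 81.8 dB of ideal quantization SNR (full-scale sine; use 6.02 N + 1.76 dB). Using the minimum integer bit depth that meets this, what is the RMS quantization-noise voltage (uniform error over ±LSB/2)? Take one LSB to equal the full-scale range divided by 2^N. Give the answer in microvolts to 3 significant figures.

74.0 µV

The full-scale span is 2.1 − (-2.1) = 4.2 V.
N ≥ (81.8 − 1.76)/6.02 = 13.296 → N_min = 14.
LSB = 4.2 V ÷ 2^14 = 4.2/16384 V = 256.35 µV.
RMS noise = LSB/√12 = 74.0 µV.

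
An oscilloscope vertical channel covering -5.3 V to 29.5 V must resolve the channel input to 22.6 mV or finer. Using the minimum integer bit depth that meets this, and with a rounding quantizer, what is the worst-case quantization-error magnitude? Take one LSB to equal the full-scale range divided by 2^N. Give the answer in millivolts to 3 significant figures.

8.50 mV

Range = 29.5 − (-5.3) = 34.8 V.
34.8 V / 22.6 mV = 1540. Since 2^10 = 1024 and 2^11 = 2048, N = 11.
Step size = 34.8/2048 V = 16.992 mV.
|e|_max = LSB/2 = 8.50 mV.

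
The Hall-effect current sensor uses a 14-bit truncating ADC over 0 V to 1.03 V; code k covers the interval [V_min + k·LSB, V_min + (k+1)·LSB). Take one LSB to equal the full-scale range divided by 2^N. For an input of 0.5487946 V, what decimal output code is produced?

8729

Span = 1.03 V. LSB = 1.03 V / 2^14 ≈ 62.87 µV.
code = ⌊(V_in − V_min)/LSB⌋ = ⌊(V_in − V_min) × 2^14 / range⌋
     = ⌊(0.5487946 − (0)) × 16384 / 1.03⌋ = ⌊0.5487946 × 16384/1.03⌋
     = ⌊8729.564⌋ = 8729.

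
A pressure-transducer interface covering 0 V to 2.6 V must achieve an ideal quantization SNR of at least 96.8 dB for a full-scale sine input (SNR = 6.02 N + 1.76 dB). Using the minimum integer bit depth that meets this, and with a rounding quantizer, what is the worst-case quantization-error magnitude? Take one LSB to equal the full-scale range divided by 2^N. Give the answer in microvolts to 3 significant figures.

V_FS = 2.6 V.
Solving 6.02 N ≥ 96.8 − 1.76: N ≥ 15.787. Round up → N = 16.
Step size = 2.6/65536 V = 39.673 µV.
Half an LSB is 19.8 µV.

19.8 µV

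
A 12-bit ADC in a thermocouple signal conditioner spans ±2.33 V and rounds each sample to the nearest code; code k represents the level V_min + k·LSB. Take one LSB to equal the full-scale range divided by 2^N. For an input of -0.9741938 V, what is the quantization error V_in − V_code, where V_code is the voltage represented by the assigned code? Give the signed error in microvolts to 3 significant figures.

Span: 2.33 V − (-2.33 V) = 4.66 V. LSB = 4.66 V / 2^12 ≈ 1.138 mV.
Position in LSBs: (-0.9741938 − (-2.33)) × 4096/4.66 = 1191.7129; rounding gives k = 1192.
V_code = V_min + k × range/2^12 = -2.33 + 1192 × 4.66/4096 = -0.9738671875 V.
e = -0.9741938 − (-0.9738671875) = −327 µV.

−327 µV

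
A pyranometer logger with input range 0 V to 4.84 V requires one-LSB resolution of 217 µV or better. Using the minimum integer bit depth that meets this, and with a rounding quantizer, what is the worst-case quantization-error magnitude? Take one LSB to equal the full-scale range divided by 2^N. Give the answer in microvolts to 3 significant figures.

73.9 µV

Range is 4.84 V.
Required number of levels: 4.84/217 µV = 22304; smallest N with 2^N ≥ that is 15.
Step size = 4.84/32768 V = 147.71 µV.
Max error for round-to-nearest is LSB/2 = 73.9 µV.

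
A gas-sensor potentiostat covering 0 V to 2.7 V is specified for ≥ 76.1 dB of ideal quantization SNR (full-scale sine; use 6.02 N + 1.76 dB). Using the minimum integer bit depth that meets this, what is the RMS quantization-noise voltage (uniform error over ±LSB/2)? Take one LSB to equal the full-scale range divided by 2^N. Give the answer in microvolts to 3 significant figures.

95.1 µV

Span = 2.7 V.
N ≥ (76.1 − 1.76)/6.02 = 12.349 → N_min = 13.
One LSB is 2.7 V / 8192 = 329.59 µV.
σ_q = LSB/√12 = 329.59 µV/3.4641 = 95.1 µV.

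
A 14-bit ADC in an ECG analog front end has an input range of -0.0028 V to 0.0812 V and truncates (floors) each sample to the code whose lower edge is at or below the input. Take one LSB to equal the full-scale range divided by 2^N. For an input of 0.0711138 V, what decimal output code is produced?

14416

The full-scale span is 0.0812 − (-0.0028) = 0.084 V. LSB = 0.084 V / 2^14 ≈ 5.127 µV.
V_in − V_min = 0.0711138 − (-0.0028) = 0.0739138 V.
Divide by LSB: 0.0739138 × 16384/0.084 = 14416.7107.
Truncating gives code 14416.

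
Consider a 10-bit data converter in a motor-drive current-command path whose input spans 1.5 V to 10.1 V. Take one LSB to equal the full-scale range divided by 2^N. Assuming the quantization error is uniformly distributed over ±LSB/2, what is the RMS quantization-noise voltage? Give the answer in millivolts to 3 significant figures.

2.42 mV

Full-scale range = 10.1 V − (1.5 V) = 8.6 V.
One LSB is 8.6 V / 1024 = 8.3984 mV.
RMS of a uniform error over width LSB is LSB/√12 = 2.42 mV.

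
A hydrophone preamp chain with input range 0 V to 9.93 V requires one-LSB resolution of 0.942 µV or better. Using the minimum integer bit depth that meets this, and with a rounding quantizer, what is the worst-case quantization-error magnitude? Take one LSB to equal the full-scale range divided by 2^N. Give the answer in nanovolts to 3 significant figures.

296 nV

Span = 9.93 V.
Required number of levels: 9.93/0.942 µV = 1.0541e7; smallest N with 2^N ≥ that is 24.
One LSB is 9.93 V / 16777216 = 0.59187 µV.
Max error for round-to-nearest is LSB/2 = 296 nV.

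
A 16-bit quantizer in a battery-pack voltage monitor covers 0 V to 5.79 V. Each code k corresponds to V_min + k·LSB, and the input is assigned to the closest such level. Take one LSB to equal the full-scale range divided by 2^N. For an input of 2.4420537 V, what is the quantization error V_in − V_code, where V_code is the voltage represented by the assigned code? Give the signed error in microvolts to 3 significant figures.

Range is 5.79 V. LSB = 5.79 V / 2^16 ≈ 88.35 µV.
(2.4420537 − (0)) / LSB = 2.4420537 × 65536/5.79 = 27641.1798. Nearest integer: k = 27641.
V_code = 0 + (27641/65536) × 5.79 = 2.4420378113 V.
e = 2.4420537 − (2.4420378113) = +15.9 µV.

+15.9 µV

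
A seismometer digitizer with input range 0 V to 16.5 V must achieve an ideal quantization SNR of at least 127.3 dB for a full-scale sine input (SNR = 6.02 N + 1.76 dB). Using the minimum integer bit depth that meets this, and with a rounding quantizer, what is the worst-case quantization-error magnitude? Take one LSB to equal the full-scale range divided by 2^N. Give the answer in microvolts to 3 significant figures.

3.93 µV

V_FS = 16.5 V.
N ≥ (127.3 − 1.76)/6.02 = 20.854 → N_min = 21.
One LSB is 16.5 V / 2097152 = 7.8678 µV.
Half an LSB is 3.93 µV.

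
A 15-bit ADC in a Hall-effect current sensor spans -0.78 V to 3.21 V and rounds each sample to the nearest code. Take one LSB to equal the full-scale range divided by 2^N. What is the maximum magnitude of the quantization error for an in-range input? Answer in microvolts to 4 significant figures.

60.88 µV

The full-scale span is 3.21 − (-0.78) = 3.99 V.
LSB = 3.99 V / 2^15 = 121.765 µV.
Worst-case error for round-to-nearest is half an LSB: 60.88 µV.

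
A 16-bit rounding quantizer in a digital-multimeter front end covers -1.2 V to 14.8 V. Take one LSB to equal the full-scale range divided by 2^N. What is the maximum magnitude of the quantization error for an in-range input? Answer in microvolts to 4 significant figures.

122.1 µV

Range = 14.8 − (-1.2) = 16 V.
LSB = 16 V ÷ 2^16 = 16/65536 V = 244.141 µV.
A rounding quantizer has |error| ≤ LSB/2 = 122.1 µV.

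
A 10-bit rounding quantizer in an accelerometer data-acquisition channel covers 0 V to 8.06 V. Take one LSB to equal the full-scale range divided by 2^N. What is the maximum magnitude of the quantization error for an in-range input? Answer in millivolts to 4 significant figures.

3.936 mV

Span = 8.06 V.
Step size = 8.06/1024 V = 7.87109 mV.
A rounding quantizer has |error| ≤ LSB/2 = 3.936 mV.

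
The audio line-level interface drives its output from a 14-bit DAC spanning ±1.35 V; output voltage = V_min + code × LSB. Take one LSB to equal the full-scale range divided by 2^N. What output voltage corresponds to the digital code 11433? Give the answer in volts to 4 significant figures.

Range = 1.35 − (-1.35) = 2.7 V. LSB = 2.7 V / 2^14.
V_out = -1.35 + 11433 × (2.7/16384) V
      = -1.35 + 1.88410 = 0.534100 V.

0.5341 V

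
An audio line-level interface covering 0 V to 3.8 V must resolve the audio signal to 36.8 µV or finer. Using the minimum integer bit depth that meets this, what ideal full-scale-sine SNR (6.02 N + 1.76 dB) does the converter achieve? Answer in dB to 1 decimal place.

Range is 3.8 V.
Required number of levels: 3.8/36.8 µV = 103260; smallest N with 2^N ≥ that is 17.
SNR = 6.02 × 17 + 1.76 = 104.10 dB.

104.1 dB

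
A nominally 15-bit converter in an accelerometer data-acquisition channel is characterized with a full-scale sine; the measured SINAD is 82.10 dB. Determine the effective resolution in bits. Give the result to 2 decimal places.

13.35 bits

ENOB = (82.10 − 1.76)/6.02 = 13.3455 bits.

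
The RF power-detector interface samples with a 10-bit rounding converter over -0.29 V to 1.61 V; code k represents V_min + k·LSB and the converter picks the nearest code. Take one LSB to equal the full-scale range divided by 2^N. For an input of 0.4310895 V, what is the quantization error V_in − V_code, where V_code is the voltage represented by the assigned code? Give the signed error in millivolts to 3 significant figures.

The full-scale span is 1.61 − (-0.29) = 1.9 V. LSB = 1.9 V / 2^10 ≈ 1.855 mV.
(0.4310895 − (-0.29)) / LSB = 0.7210895 × 1024/1.9 = 388.6293. Nearest integer: k = 389.
Reconstructed level: -0.29 + 389 × 1.9/1024 V = 0.4317773438 V.
Error = V_in − V_code = 0.4310895 − (0.4317773438) = −0.688 mV.

−0.688 mV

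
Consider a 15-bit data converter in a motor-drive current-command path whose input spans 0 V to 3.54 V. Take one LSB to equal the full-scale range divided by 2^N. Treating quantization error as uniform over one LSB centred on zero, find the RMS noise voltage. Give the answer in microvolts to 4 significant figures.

31.19 µV

Range is 3.54 V.
LSB = 3.54 V ÷ 2^15 = 3.54/32768 V = 108.032 µV.
σ_q = LSB/√12 = 108.032 µV/3.4641 = 31.19 µV.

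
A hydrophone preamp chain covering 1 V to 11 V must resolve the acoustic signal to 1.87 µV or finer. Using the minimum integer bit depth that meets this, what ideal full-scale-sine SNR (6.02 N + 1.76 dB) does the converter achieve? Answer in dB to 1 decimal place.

Full-scale range = 11 V − (1 V) = 10 V.
Need 2^N ≥ 10 V / 1.87 µV = 5.348e6 → N_min = 23.
Ideal SNR at N = 23: 6.02·23 + 1.76 = 140.2 dB.

140.2 dB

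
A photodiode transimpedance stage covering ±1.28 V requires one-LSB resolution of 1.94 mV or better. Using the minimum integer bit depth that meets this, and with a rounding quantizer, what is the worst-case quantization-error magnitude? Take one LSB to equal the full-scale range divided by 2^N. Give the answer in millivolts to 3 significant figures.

0.625 mV

The full-scale span is 1.28 − (-1.28) = 2.56 V.
Need 2^N ≥ 2.56 V / 1.94 mV = 1320 → N_min = 11.
One LSB is 2.56 V / 2048 = 1.2500 mV.
Half an LSB is 0.625 mV.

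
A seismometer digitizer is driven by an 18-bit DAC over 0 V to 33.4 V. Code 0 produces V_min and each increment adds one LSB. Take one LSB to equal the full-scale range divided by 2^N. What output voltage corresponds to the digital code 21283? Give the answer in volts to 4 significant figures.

2.712 V

Full-scale range = 33.4 V. LSB = 33.4 V / 2^18.
V_out = V_min + code × LSB = 0 V + 21283 × 33.4 V / 262144
      = 0 V + 2.71169 V = 2.71169 V.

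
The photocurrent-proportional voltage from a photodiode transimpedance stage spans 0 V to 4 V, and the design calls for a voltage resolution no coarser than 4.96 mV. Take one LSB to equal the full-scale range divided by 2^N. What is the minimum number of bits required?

V_FS = 4 V.
Required number of levels: 4/4.96 mV = 806.45; smallest N with 2^N ≥ that is 10.

10 bits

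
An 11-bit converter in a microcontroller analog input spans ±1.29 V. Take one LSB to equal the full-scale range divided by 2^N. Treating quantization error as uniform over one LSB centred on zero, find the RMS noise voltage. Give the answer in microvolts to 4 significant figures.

363.7 µV

Span: 1.29 V − (-1.29 V) = 2.58 V.
Step size = 2.58/2048 V = 1.25977 mV.
V_rms = LSB/√12 = 1.25977 mV / √12 = 363.7 µV.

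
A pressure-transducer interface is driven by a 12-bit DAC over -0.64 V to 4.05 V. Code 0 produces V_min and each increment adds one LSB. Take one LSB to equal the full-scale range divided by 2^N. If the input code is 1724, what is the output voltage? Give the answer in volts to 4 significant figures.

1.334 V

Full-scale range = 4.05 V − (-0.64 V) = 4.69 V. LSB = 4.69 V / 2^12.
V_out = V_min + code × LSB = -0.64 V + 1724 × 4.69 V / 4096
      = -0.64 + 1.97401 = 1.33401 V.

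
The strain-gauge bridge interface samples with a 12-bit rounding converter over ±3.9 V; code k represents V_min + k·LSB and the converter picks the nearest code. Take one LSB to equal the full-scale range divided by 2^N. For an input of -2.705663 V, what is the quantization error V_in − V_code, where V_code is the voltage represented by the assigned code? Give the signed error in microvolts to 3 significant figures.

+343 µV

The full-scale span is 3.9 − (-3.9) = 7.8 V. LSB = 7.8 V / 2^12 ≈ 1.904 mV.
(V_in − V_min)/LSB = (-2.705663 − (-3.9)) × 4096/7.8 = 627.1800 → nearest code k = 627.
Reconstructed level: -3.9 + 627 × 7.8/4096 V = -2.706005859 V.
Error = V_in − V_code = -2.705663 − (-2.706005859) = +343 µV.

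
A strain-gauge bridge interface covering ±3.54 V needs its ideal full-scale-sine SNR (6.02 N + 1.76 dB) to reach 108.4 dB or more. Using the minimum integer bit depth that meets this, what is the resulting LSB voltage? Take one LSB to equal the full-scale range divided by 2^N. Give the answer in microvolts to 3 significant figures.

Full-scale range = 3.54 V − (-3.54 V) = 7.08 V.
N ≥ (108.4 − 1.76)/6.02 = 17.714 → N_min = 18.
Step size = 7.08/262144 V = 27.0 µV.

27.0 µV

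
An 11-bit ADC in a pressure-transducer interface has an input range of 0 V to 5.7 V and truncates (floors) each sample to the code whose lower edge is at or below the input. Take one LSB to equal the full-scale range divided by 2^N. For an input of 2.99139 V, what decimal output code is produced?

Range is 5.7 V. LSB = 5.7 V / 2^11 ≈ 2.783 mV.
V_in − V_min = 2.99139 − (0) = 2.99139 V.
Divide by LSB: 2.99139 × 2048/5.7 = 1074.8012.
Truncating gives code 1074.

1074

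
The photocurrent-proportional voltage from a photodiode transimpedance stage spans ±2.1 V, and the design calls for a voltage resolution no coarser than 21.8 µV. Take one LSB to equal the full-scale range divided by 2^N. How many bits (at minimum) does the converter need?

Range = 2.1 − (-2.1) = 4.2 V.
Levels needed ≥ 4.2/21.8 µV = 192700. 2^18 = 262144 suffices, so N_min = 18.

18 bits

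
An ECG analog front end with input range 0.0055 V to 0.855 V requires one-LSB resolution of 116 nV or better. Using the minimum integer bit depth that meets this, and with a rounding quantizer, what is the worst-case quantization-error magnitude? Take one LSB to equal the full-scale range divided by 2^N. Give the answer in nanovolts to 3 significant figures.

50.6 nV

Range = 0.855 − (0.0055) = 0.8495 V.
Need 2^N ≥ 0.8495 V / 116 nV = 7.323e6 → N_min = 23.
LSB = 0.8495 V ÷ 2^23 = 0.8495/8388608 V = 101.27 nV.
|e|_max = LSB/2 = 50.6 nV.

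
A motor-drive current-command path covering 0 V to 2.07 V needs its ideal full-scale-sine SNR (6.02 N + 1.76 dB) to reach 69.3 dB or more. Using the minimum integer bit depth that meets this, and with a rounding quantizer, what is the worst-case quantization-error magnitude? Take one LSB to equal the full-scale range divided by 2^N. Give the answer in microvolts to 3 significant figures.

V_FS = 2.07 V.
N ≥ (69.3 − 1.76)/6.02 = 11.219 → N_min = 12.
Step size = 2.07/4096 V = 0.50537 mV.
Max error for round-to-nearest is LSB/2 = 253 µV.

253 µV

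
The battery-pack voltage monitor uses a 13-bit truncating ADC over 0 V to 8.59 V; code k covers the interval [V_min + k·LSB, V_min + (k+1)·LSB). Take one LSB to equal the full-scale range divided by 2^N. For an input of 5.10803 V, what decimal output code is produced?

4871

V_FS = 8.59 V. LSB = 8.59 V / 2^13 ≈ 1.049 mV.
(V_in − V_min) × 2^13/range = (5.10803 − (0)) × 8192/8.59 = 4871.360.
Floor → code = 4871.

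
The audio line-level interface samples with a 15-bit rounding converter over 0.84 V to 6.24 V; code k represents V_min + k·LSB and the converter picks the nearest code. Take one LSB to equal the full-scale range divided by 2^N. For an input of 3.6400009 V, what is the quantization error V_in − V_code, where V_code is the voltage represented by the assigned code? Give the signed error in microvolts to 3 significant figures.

Range = 6.24 − (0.84) = 5.4 V. LSB = 5.4 V / 2^15 ≈ 164.8 µV.
Position in LSBs: (3.6400009 − (0.84)) × 32768/5.4 = 16990.8203; rounding gives k = 16991.
Reconstructed level: 0.84 + 16991 × 5.4/32768 V = 3.6400305176 V.
V_in − V_code = 3.6400009 − (3.6400305176) = −29.6 µV.

−29.6 µV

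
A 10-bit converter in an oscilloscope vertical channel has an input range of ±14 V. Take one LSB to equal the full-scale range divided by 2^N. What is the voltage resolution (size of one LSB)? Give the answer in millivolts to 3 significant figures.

27.3 mV

Span: 14 V − (-14 V) = 28 V.
There are 2^10 = 1024 steps.
LSB = 28 V / 2^10 = 27.3 mV.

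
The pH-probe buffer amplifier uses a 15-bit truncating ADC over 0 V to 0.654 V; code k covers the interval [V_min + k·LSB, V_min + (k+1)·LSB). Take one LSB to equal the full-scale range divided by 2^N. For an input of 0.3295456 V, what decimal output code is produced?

V_FS = 0.654 V. LSB = 0.654 V / 2^15 ≈ 19.96 µV.
V_in − V_min = 0.3295456 − (0) = 0.3295456 V.
Divide by LSB: 0.3295456 × 32768/0.654 = 16511.5447.
Truncating gives code 16511.

16511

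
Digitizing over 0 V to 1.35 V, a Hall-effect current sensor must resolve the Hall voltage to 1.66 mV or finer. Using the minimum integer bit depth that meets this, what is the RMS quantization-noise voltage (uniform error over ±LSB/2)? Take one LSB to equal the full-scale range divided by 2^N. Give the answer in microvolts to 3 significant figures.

381 µV

Full-scale range = 1.35 V.
Required number of levels: 1.35/1.66 mV = 813.25; smallest N with 2^N ≥ that is 10.
One LSB is 1.35 V / 1024 = 1.3184 mV.
RMS noise = LSB/√12 = 381 µV.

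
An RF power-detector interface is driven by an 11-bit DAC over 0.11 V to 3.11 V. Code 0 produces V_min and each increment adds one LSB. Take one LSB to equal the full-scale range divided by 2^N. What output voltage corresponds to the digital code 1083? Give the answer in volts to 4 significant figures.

The full-scale span is 3.11 − (0.11) = 3 V. LSB = 3 V / 2^11.
V_out = 0.11 + 1083 × (3/2048) V
      = 0.11 V + 1.58643 V = 1.69643 V.

1.696 V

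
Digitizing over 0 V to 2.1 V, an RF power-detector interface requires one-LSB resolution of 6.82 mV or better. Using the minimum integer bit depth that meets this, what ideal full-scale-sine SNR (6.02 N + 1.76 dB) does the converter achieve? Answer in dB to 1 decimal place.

55.9 dB

Full-scale range = 2.1 V.
Need 2^N ≥ 2.1 V / 6.82 mV = 307.9 → N_min = 9.
Ideal SNR at N = 9: 6.02·9 + 1.76 = 55.9 dB.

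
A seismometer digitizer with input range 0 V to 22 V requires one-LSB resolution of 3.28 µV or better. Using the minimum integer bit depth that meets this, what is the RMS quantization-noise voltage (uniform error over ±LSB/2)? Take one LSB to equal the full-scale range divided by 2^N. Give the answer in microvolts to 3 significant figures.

V_FS = 22 V.
22 V / 3.28 µV = 6.707e6. Since 2^22 = 4194304 and 2^23 = 8388608, N = 23.
One LSB is 22 V / 8388608 = 2.6226 µV.
σ_q = LSB/√12 = 2.6226 µV/3.4641 = 0.757 µV.

0.757 µV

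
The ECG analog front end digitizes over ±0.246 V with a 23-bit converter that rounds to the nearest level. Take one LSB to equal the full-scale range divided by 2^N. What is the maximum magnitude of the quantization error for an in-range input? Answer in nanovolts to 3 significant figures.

Range = 0.246 − (-0.246) = 0.492 V.
Step size = 0.492/8388608 V = 58.651 nV.
A rounding quantizer has |error| ≤ LSB/2 = 29.3 nV.

29.3 nV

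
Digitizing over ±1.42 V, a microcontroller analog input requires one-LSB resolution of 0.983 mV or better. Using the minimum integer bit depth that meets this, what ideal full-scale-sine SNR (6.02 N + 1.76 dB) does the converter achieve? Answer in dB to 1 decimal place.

Range = 1.42 − (-1.42) = 2.84 V.
Levels needed ≥ 2.84/0.983 mV = 2889. 2^12 = 4096 suffices, so N_min = 12.
6.02(12) + 1.76 = 74.00 dB.

74.0 dB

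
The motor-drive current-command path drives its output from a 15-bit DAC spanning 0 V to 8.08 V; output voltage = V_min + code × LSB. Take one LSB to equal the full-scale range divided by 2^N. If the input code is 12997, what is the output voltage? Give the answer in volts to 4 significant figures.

3.205 V

Span = 8.08 V. LSB = 8.08 V / 2^15.
V_out = 0 + 12997 × (8.08/32768) V
      = 0 V + 3.20483 V = 3.20483 V.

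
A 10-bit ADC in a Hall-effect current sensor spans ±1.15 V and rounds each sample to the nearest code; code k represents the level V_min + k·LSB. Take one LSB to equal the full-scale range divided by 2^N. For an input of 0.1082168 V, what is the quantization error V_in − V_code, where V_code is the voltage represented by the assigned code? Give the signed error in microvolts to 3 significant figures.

Range = 1.15 − (-1.15) = 2.3 V. LSB = 2.3 V / 2^10 ≈ 2.246 mV.
Position in LSBs: (0.1082168 − (-1.15)) × 1024/2.3 = 560.1800; rounding gives k = 560.
V_code = V_min + k × range/2^10 = -1.15 + 560 × 2.3/1024 = 0.1078125000 V.
Error = V_in − V_code = 0.1082168 − (0.1078125000) = +404 µV.

+404 µV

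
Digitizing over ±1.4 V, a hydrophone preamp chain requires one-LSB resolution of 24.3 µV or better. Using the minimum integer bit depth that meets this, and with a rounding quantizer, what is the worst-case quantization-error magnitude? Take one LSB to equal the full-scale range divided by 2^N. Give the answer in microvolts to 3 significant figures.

Range = 1.4 − (-1.4) = 2.8 V.
2.8 V / 24.3 µV = 115200. Since 2^16 = 65536 and 2^17 = 131072, N = 17.
One LSB is 2.8 V / 131072 = 21.362 µV.
Max error for round-to-nearest is LSB/2 = 10.7 µV.

10.7 µV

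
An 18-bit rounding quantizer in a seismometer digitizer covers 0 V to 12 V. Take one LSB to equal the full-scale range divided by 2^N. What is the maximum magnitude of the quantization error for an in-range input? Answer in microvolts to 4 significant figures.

Span = 12 V.
One LSB is 12 V / 262144 = 45.7764 µV.
A rounding quantizer has |error| ≤ LSB/2 = 22.89 µV.

22.89 µV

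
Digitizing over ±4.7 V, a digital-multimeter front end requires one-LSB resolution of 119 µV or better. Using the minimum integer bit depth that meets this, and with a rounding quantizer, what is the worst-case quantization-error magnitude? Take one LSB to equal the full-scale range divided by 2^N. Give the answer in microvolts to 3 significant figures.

35.9 µV

Full-scale range = 4.7 V − (-4.7 V) = 9.4 V.
Levels needed ≥ 9.4/119 µV = 78990. 2^17 = 131072 suffices, so N_min = 17.
One LSB is 9.4 V / 131072 = 71.716 µV.
Half an LSB is 35.9 µV.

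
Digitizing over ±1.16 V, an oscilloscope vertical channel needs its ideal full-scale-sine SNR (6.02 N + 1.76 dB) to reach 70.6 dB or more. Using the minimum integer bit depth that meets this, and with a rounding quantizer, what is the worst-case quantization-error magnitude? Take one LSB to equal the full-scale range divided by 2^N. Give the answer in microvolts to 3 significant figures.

283 µV

Full-scale range = 1.16 V − (-1.16 V) = 2.32 V.
Required N = ⌈(70.6 − 1.76)/6.02⌉ = ⌈11.435⌉ = 12.
LSB = 2.32 V ÷ 2^12 = 2.32/4096 V = 0.56641 mV.
|e|_max = LSB/2 = 283 µV.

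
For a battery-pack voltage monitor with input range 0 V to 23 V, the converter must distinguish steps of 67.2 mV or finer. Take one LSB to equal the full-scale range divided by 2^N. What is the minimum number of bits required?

Range is 23 V.
23 V / 67.2 mV = 342.3. Since 2^8 = 256 and 2^9 = 512, N = 9.

9 bits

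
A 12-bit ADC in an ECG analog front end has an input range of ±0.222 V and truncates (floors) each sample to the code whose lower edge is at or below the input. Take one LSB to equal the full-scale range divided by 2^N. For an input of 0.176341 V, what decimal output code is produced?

3674

Full-scale range = 0.222 V − (-0.222 V) = 0.444 V. LSB = 0.444 V / 2^12 ≈ 108.4 µV.
code = ⌊(V_in − V_min)/LSB⌋ = ⌊(V_in − V_min) × 2^12 / range⌋
     = ⌊(0.176341 − (-0.222)) × 4096 / 0.444⌋ = ⌊0.398341 × 4096/0.444⌋
     = ⌊3674.785⌋ = 3674.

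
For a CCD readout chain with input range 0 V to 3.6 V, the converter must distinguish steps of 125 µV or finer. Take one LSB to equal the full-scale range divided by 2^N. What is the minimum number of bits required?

V_FS = 3.6 V.
3.6 V / 125 µV = 28800. Since 2^14 = 16384 and 2^15 = 32768, N = 15.

15 bits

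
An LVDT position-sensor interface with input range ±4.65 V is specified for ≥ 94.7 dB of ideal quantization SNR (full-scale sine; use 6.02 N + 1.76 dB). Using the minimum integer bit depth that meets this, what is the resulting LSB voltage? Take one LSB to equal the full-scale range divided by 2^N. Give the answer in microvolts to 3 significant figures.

Full-scale range = 4.65 V − (-4.65 V) = 9.3 V.
Required N = ⌈(94.7 − 1.76)/6.02⌉ = ⌈15.439⌉ = 16.
One LSB is 9.3 V / 65536 = 142 µV.

142 µV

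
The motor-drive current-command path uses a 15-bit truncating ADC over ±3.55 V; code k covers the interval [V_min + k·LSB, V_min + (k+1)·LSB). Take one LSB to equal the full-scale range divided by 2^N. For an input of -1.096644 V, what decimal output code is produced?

11322

Full-scale range = 3.55 V − (-3.55 V) = 7.1 V. LSB = 7.1 V / 2^15 ≈ 216.7 µV.
code = ⌊(V_in − V_min)/LSB⌋ = ⌊(V_in − V_min) × 2^15 / range⌋
     = ⌊(-1.096644 − (-3.55)) × 32768 / 7.1⌋ = ⌊2.453356 × 32768/7.1⌋
     = ⌊11322.756⌋ = 11322.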